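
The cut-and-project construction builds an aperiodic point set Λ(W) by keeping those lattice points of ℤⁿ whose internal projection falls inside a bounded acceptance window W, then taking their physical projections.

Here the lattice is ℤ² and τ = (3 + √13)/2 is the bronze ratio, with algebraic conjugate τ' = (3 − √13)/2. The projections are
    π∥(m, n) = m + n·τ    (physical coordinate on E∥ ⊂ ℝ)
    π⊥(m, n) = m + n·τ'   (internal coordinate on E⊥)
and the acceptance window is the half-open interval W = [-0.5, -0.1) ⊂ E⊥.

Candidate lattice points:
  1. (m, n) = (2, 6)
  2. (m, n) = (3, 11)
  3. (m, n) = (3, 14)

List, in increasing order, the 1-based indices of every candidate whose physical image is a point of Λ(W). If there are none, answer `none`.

2

Numerically τ ≈ 3.302776 and τ' = −1/τ ≈ -0.302776.
candidate 1: (m,n)=(2,6) → π∥ = 2+6·τ ≈ 21.816654, π⊥ = 2+6·τ' ≈ 0.183346 ∉ [-0.5, -0.1) ⇒ out
candidate 2: (m,n)=(3,11) → π∥ = 3+11·τ ≈ 39.330532, π⊥ = 3+11·τ' ≈ -0.330532 ∈ [-0.5, -0.1) ⇒ IN Λ
candidate 3: (m,n)=(3,14) → π∥ = 3+14·τ ≈ 49.238859, π⊥ = 3+14·τ' ≈ -1.238859 ∉ [-0.5, -0.1) ⇒ out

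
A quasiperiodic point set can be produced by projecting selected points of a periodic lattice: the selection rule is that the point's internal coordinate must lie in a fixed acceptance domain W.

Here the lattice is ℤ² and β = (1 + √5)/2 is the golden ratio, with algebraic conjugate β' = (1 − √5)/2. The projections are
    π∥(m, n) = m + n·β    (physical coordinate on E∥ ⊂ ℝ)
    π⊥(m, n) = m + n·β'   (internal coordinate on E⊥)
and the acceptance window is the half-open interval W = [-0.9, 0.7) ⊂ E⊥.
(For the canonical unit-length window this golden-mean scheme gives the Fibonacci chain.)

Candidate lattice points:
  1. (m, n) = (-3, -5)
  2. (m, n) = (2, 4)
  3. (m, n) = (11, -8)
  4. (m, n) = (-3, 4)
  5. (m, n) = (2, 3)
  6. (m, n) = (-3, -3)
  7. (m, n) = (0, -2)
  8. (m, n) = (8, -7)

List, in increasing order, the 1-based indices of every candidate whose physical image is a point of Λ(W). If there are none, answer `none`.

1, 2, 5

Compute β' = (1−√5)/2 = -0.618034, so π⊥(m,n) = m -0.618034·n.
#1 (-3,-5): internal coord -3 + (-5)·β' = +0.090170; +0.090170 ∈ [-0.9, 0.7) → IN Λ
#2 (2,4): internal coord 2 + (4)·β' = -0.472136; -0.472136 ∈ [-0.9, 0.7) → IN Λ
#3 (11,-8): internal coord 11 + (-8)·β' = +15.944272; +15.944272 ∉ [-0.9, 0.7) → out
#4 (-3,4): internal coord -3 + (4)·β' = -5.472136; -5.472136 ∉ [-0.9, 0.7) → out
#5 (2,3): internal coord 2 + (3)·β' = +0.145898; +0.145898 ∈ [-0.9, 0.7) → IN Λ
#6 (-3,-3): internal coord -3 + (-3)·β' = -1.145898; -1.145898 ∉ [-0.9, 0.7) → out
#7 (0,-2): internal coord 0 + (-2)·β' = +1.236068; +1.236068 ∉ [-0.9, 0.7) → out
#8 (8,-7): internal coord 8 + (-7)·β' = +12.326238; +12.326238 ∉ [-0.9, 0.7) → out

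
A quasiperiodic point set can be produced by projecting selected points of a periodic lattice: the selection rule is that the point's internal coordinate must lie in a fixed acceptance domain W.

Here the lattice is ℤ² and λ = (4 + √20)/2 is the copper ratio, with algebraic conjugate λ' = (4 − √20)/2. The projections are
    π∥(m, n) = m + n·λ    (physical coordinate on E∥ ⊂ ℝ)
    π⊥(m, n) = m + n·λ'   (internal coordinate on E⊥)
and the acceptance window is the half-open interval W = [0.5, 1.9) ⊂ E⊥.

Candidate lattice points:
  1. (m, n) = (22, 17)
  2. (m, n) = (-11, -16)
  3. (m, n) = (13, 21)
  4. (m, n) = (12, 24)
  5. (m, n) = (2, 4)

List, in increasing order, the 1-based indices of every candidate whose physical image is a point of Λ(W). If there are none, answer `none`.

5

Numerically λ ≈ 4.236068 and λ' = −1/λ ≈ -0.236068.
candidate 1: (m,n)=(22,17) → π∥ = 22+17·λ ≈ 94.013156, π⊥ = 22+17·λ' ≈ 17.986844 ∉ [0.5, 1.9) ⇒ out
candidate 2: (m,n)=(-11,-16) → π∥ = -11-16·λ ≈ -78.777088, π⊥ = -11-16·λ' ≈ -7.222912 ∉ [0.5, 1.9) ⇒ out
candidate 3: (m,n)=(13,21) → π∥ = 13+21·λ ≈ 101.957428, π⊥ = 13+21·λ' ≈ 8.042572 ∉ [0.5, 1.9) ⇒ out
candidate 4: (m,n)=(12,24) → π∥ = 12+24·λ ≈ 113.665631, π⊥ = 12+24·λ' ≈ 6.334369 ∉ [0.5, 1.9) ⇒ out
candidate 5: (m,n)=(2,4) → π∥ = 2+4·λ ≈ 18.944272, π⊥ = 2+4·λ' ≈ 1.055728 ∈ [0.5, 1.9) ⇒ IN Λ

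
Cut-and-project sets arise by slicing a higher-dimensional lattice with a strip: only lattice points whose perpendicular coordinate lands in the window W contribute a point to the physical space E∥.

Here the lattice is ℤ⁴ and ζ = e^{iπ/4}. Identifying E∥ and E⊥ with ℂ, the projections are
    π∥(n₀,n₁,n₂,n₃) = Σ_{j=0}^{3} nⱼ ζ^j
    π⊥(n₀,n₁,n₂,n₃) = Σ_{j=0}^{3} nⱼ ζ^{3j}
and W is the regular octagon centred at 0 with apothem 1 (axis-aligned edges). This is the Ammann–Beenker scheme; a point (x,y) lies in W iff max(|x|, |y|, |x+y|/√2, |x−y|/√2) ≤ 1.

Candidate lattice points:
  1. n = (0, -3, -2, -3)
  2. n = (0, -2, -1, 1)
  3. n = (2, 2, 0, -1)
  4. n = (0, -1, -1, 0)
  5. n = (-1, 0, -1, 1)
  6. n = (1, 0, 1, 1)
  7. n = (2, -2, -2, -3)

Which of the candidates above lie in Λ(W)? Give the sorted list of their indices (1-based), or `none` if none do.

3, 4

π⊥(n) = n₀ + n₁ζ³ + n₂ζ⁶ + n₃ζ⁹ where ζ = e^{iπ/4}.
candidate 1: n = (0, -3, -2, -3) → π⊥ ≈ (+0.00000, -2.24264); max(|x|,|y|,|x±y|/√2) = 2.24264 > 1 ⇒ ∉ W
candidate 2: n = (0, -2, -1, 1) → π⊥ ≈ (+2.12132, +0.29289); max(|x|,|y|,|x±y|/√2) = 2.12132 > 1 ⇒ ∉ W
candidate 3: n = (2, 2, 0, -1) → π⊥ ≈ (-0.12132, +0.70711); max(|x|,|y|,|x±y|/√2) = 0.70711 ≤ 1 ⇒ ∈ W
candidate 4: n = (0, -1, -1, 0) → π⊥ ≈ (+0.70711, +0.29289); max(|x|,|y|,|x±y|/√2) = 0.70711 ≤ 1 ⇒ ∈ W
candidate 5: n = (-1, 0, -1, 1) → π⊥ ≈ (-0.29289, +1.70711); max(|x|,|y|,|x±y|/√2) = 1.70711 > 1 ⇒ ∉ W
candidate 6: n = (1, 0, 1, 1) → π⊥ ≈ (+1.70711, -0.29289); max(|x|,|y|,|x±y|/√2) = 1.70711 > 1 ⇒ ∉ W
candidate 7: n = (2, -2, -2, -3) → π⊥ ≈ (+1.29289, -1.53553); max(|x|,|y|,|x±y|/√2) = 2.00000 > 1 ⇒ ∉ W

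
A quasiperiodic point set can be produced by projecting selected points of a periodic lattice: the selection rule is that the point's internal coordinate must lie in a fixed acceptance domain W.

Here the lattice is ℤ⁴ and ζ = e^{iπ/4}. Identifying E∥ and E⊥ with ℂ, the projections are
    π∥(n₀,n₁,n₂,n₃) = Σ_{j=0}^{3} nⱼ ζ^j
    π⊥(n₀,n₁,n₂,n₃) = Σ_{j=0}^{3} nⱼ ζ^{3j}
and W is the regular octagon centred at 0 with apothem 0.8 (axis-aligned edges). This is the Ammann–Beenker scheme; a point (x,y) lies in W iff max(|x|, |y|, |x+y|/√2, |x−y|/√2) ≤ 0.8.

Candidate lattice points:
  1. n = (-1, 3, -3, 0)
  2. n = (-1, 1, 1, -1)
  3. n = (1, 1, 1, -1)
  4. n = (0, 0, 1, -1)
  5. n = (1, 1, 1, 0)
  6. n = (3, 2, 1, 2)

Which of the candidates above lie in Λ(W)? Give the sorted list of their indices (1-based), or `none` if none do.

5

With ζ = e^{iπ/4} the internal vectors are ζ^0,ζ^3,ζ^6,ζ^9.
candidate 1: n = (-1, 3, -3, 0) → π⊥ ≈ (-3.1213, +5.1213); max(|x|,|y|,|x±y|/√2) = 5.8284 > 0.8 ⇒ ∉ W
candidate 2: n = (-1, 1, 1, -1) → π⊥ ≈ (-2.4142, -1.0000); max(|x|,|y|,|x±y|/√2) = 2.4142 > 0.8 ⇒ ∉ W
candidate 3: n = (1, 1, 1, -1) → π⊥ ≈ (-0.4142, -1.0000); max(|x|,|y|,|x±y|/√2) = 1.0000 > 0.8 ⇒ ∉ W
candidate 4: n = (0, 0, 1, -1) → π⊥ ≈ (-0.7071, -1.7071); max(|x|,|y|,|x±y|/√2) = 1.7071 > 0.8 ⇒ ∉ W
candidate 5: n = (1, 1, 1, 0) → π⊥ ≈ (+0.2929, -0.2929); max(|x|,|y|,|x±y|/√2) = 0.4142 ≤ 0.8 ⇒ ∈ W
candidate 6: n = (3, 2, 1, 2) → π⊥ ≈ (+3.0000, +1.8284); max(|x|,|y|,|x±y|/√2) = 3.4142 > 0.8 ⇒ ∉ W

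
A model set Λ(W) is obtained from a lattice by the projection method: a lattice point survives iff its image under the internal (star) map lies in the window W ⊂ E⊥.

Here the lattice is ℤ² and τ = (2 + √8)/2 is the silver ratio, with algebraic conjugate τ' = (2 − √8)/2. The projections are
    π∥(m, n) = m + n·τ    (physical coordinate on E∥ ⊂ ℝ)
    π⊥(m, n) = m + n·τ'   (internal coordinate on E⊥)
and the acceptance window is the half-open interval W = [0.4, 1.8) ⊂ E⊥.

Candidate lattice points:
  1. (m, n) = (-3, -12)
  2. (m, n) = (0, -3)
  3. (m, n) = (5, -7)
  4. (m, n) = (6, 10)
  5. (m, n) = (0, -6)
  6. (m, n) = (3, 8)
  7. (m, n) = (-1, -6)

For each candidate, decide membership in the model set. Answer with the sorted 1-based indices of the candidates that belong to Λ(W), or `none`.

Compute τ' = (2−√8)/2 = -0.41421, so π⊥(m,n) = m -0.41421·n.
[1] lift (-3,-12): star map gives 1.97056; window check 0.4 ≤ 1.97056 < 1.8 is false → out
[2] lift (0,-3): star map gives 1.24264; window check 0.4 ≤ 1.24264 < 1.8 is true → IN Λ
[3] lift (5,-7): star map gives 7.89949; window check 0.4 ≤ 7.89949 < 1.8 is false → out
[4] lift (6,10): star map gives 1.85786; window check 0.4 ≤ 1.85786 < 1.8 is false → out
[5] lift (0,-6): star map gives 2.48528; window check 0.4 ≤ 2.48528 < 1.8 is false → out
[6] lift (3,8): star map gives -0.31371; window check 0.4 ≤ -0.31371 < 1.8 is false → out
[7] lift (-1,-6): star map gives 1.48528; window check 0.4 ≤ 1.48528 < 1.8 is true → IN Λ

2, 7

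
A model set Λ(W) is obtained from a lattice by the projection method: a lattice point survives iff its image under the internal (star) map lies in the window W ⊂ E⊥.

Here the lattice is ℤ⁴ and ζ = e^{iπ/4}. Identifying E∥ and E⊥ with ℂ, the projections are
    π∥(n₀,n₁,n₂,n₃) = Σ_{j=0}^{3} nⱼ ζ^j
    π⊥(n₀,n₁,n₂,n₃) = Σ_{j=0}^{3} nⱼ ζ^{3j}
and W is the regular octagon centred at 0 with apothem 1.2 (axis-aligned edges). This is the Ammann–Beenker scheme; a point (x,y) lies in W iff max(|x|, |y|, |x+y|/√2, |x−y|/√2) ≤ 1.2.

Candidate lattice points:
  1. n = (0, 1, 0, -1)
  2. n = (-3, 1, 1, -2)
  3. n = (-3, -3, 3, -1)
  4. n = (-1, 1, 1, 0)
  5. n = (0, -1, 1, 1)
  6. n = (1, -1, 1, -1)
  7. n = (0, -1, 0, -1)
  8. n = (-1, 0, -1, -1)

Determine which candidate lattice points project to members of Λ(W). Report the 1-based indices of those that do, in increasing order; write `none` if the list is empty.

π⊥(n) = n₀ + n₁ζ³ + n₂ζ⁶ + n₃ζ⁹ where ζ = e^{iπ/4}.
#1 (0, 1, 0, -1): internal (-1.4142, 0.0000); octagon support 1.4142 vs apothem 1.2 → ∉ W
#2 (-3, 1, 1, -2): internal (-5.1213, -1.7071); octagon support 5.1213 vs apothem 1.2 → ∉ W
#3 (-3, -3, 3, -1): internal (-1.5858, -5.8284); octagon support 5.8284 vs apothem 1.2 → ∉ W
#4 (-1, 1, 1, 0): internal (-1.7071, -0.2929); octagon support 1.7071 vs apothem 1.2 → ∉ W
#5 (0, -1, 1, 1): internal (1.4142, -1.0000); octagon support 1.7071 vs apothem 1.2 → ∉ W
#6 (1, -1, 1, -1): internal (1.0000, -2.4142); octagon support 2.4142 vs apothem 1.2 → ∉ W
#7 (0, -1, 0, -1): internal (0.0000, -1.4142); octagon support 1.4142 vs apothem 1.2 → ∉ W
#8 (-1, 0, -1, -1): internal (-1.7071, 0.2929); octagon support 1.7071 vs apothem 1.2 → ∉ W

none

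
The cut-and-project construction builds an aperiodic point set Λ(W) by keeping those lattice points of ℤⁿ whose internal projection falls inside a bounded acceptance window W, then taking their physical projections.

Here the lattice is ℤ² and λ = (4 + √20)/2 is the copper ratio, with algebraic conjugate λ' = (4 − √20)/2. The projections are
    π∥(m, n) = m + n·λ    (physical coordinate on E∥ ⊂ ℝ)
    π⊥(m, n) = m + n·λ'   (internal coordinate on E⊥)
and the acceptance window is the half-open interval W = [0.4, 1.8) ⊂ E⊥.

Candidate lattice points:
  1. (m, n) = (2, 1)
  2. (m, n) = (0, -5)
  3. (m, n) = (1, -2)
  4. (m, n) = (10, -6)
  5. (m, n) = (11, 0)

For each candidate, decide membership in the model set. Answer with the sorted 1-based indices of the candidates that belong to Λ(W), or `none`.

1, 2, 3

Numerically λ ≈ 4.2361 and λ' = −1/λ ≈ -0.2361.
[1] lift (2,1): star map gives 1.7639; window check 0.4 ≤ 1.7639 < 1.8 is true → IN Λ
[2] lift (0,-5): star map gives 1.1803; window check 0.4 ≤ 1.1803 < 1.8 is true → IN Λ
[3] lift (1,-2): star map gives 1.4721; window check 0.4 ≤ 1.4721 < 1.8 is true → IN Λ
[4] lift (10,-6): star map gives 11.4164; window check 0.4 ≤ 11.4164 < 1.8 is false → out
[5] lift (11,0): star map gives 11.0000; window check 0.4 ≤ 11.0000 < 1.8 is false → out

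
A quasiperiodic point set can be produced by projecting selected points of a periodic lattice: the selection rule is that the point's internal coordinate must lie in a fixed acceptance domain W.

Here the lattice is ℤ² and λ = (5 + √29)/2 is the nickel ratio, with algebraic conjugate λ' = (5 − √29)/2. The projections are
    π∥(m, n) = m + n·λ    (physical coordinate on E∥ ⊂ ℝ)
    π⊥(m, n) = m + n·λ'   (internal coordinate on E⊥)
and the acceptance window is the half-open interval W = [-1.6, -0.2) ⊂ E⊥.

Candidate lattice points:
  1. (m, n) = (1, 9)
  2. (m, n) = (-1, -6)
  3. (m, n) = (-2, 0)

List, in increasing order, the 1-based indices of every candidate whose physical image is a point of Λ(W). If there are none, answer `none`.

1

λ' = (5−√29)/2 ≈ -0.1926.
#1 (1,9): internal coord 1 + (9)·λ' = -0.7332; -0.7332 ∈ [-1.6, -0.2) → IN Λ
#2 (-1,-6): internal coord -1 + (-6)·λ' = +0.1555; +0.1555 ∉ [-1.6, -0.2) → out
#3 (-2,0): internal coord -2 + (0)·λ' = -2.0000; -2.0000 ∉ [-1.6, -0.2) → out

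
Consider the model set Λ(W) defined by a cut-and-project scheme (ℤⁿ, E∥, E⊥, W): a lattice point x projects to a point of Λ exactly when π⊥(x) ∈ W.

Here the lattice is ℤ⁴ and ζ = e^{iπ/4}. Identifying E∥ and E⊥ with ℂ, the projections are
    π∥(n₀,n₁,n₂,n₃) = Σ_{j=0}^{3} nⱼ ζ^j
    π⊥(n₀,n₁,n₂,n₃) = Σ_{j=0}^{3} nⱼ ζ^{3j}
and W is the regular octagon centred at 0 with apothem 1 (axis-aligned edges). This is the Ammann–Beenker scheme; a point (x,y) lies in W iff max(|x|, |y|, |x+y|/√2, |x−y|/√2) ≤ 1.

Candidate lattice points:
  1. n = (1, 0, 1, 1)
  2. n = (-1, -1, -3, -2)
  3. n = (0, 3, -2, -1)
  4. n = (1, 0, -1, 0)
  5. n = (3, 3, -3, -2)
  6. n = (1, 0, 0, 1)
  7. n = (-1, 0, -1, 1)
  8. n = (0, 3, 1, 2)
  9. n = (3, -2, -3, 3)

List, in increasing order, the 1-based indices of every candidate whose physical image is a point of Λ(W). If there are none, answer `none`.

Internal map: ζ^{3j} for j=0..3 gives (1,0), (−√2/2,√2/2), (0,−1), (√2/2,√2/2).
candidate 1: n = (1, 0, 1, 1) → π⊥ ≈ (+1.707107, -0.292893); max(|x|,|y|,|x±y|/√2) = 1.707107 > 1 ⇒ ∉ W
candidate 2: n = (-1, -1, -3, -2) → π⊥ ≈ (-1.707107, +0.878680); max(|x|,|y|,|x±y|/√2) = 1.828427 > 1 ⇒ ∉ W
candidate 3: n = (0, 3, -2, -1) → π⊥ ≈ (-2.828427, +3.414214); max(|x|,|y|,|x±y|/√2) = 4.414214 > 1 ⇒ ∉ W
candidate 4: n = (1, 0, -1, 0) → π⊥ ≈ (+1.000000, +1.000000); max(|x|,|y|,|x±y|/√2) = 1.414214 > 1 ⇒ ∉ W
candidate 5: n = (3, 3, -3, -2) → π⊥ ≈ (-0.535534, +3.707107); max(|x|,|y|,|x±y|/√2) = 3.707107 > 1 ⇒ ∉ W
candidate 6: n = (1, 0, 0, 1) → π⊥ ≈ (+1.707107, +0.707107); max(|x|,|y|,|x±y|/√2) = 1.707107 > 1 ⇒ ∉ W
candidate 7: n = (-1, 0, -1, 1) → π⊥ ≈ (-0.292893, +1.707107); max(|x|,|y|,|x±y|/√2) = 1.707107 > 1 ⇒ ∉ W
candidate 8: n = (0, 3, 1, 2) → π⊥ ≈ (-0.707107, +2.535534); max(|x|,|y|,|x±y|/√2) = 2.535534 > 1 ⇒ ∉ W
candidate 9: n = (3, -2, -3, 3) → π⊥ ≈ (+6.535534, +3.707107); max(|x|,|y|,|x±y|/√2) = 7.242641 > 1 ⇒ ∉ W

none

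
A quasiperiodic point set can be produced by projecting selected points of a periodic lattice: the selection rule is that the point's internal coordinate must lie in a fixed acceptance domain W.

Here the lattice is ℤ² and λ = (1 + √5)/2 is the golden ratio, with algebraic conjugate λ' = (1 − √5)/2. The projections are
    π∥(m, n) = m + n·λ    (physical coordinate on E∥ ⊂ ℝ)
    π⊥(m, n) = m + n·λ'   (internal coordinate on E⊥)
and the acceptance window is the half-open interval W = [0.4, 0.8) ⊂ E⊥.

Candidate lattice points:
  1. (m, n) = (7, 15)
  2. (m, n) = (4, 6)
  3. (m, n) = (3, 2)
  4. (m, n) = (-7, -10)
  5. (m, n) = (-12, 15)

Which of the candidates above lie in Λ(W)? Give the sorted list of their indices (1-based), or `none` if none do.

none

Numerically λ ≈ 1.61803 and λ' = −1/λ ≈ -0.61803.
candidate 1: (m,n)=(7,15) → π∥ = 7+15·λ ≈ 31.27051, π⊥ = 7+15·λ' ≈ -2.27051 ∉ [0.4, 0.8) ⇒ out
candidate 2: (m,n)=(4,6) → π∥ = 4+6·λ ≈ 13.70820, π⊥ = 4+6·λ' ≈ 0.29180 ∉ [0.4, 0.8) ⇒ out
candidate 3: (m,n)=(3,2) → π∥ = 3+2·λ ≈ 6.23607, π⊥ = 3+2·λ' ≈ 1.76393 ∉ [0.4, 0.8) ⇒ out
candidate 4: (m,n)=(-7,-10) → π∥ = -7-10·λ ≈ -23.18034, π⊥ = -7-10·λ' ≈ -0.81966 ∉ [0.4, 0.8) ⇒ out
candidate 5: (m,n)=(-12,15) → π∥ = -12+15·λ ≈ 12.27051, π⊥ = -12+15·λ' ≈ -21.27051 ∉ [0.4, 0.8) ⇒ out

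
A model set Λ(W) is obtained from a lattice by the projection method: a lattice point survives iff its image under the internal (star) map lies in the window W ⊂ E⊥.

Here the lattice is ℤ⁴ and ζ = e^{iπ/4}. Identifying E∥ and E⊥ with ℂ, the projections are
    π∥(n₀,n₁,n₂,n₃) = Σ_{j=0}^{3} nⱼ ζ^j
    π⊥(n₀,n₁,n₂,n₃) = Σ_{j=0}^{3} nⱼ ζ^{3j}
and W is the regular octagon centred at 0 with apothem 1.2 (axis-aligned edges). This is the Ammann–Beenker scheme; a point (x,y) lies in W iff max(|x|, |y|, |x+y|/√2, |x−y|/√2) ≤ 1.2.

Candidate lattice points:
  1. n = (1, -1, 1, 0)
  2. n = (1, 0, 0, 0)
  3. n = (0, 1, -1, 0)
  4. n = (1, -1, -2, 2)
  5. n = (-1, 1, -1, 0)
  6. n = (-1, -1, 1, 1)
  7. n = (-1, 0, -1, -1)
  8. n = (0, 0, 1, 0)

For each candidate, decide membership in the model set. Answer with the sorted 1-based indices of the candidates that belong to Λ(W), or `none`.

2, 6, 8

Internal map: ζ^{3j} for j=0..3 gives (1,0), (−√2/2,√2/2), (0,−1), (√2/2,√2/2).
candidate 1: n = (1, -1, 1, 0) → π⊥ ≈ (+1.707107, -1.707107); max(|x|,|y|,|x±y|/√2) = 2.414214 > 1.2 ⇒ ∉ W
candidate 2: n = (1, 0, 0, 0) → π⊥ ≈ (+1.000000, +0.000000); max(|x|,|y|,|x±y|/√2) = 1.000000 ≤ 1.2 ⇒ ∈ W
candidate 3: n = (0, 1, -1, 0) → π⊥ ≈ (-0.707107, +1.707107); max(|x|,|y|,|x±y|/√2) = 1.707107 > 1.2 ⇒ ∉ W
candidate 4: n = (1, -1, -2, 2) → π⊥ ≈ (+3.121320, +2.707107); max(|x|,|y|,|x±y|/√2) = 4.121320 > 1.2 ⇒ ∉ W
candidate 5: n = (-1, 1, -1, 0) → π⊥ ≈ (-1.707107, +1.707107); max(|x|,|y|,|x±y|/√2) = 2.414214 > 1.2 ⇒ ∉ W
candidate 6: n = (-1, -1, 1, 1) → π⊥ ≈ (+0.414214, -1.000000); max(|x|,|y|,|x±y|/√2) = 1.000000 ≤ 1.2 ⇒ ∈ W
candidate 7: n = (-1, 0, -1, -1) → π⊥ ≈ (-1.707107, +0.292893); max(|x|,|y|,|x±y|/√2) = 1.707107 > 1.2 ⇒ ∉ W
candidate 8: n = (0, 0, 1, 0) → π⊥ ≈ (+0.000000, -1.000000); max(|x|,|y|,|x±y|/√2) = 1.000000 ≤ 1.2 ⇒ ∈ W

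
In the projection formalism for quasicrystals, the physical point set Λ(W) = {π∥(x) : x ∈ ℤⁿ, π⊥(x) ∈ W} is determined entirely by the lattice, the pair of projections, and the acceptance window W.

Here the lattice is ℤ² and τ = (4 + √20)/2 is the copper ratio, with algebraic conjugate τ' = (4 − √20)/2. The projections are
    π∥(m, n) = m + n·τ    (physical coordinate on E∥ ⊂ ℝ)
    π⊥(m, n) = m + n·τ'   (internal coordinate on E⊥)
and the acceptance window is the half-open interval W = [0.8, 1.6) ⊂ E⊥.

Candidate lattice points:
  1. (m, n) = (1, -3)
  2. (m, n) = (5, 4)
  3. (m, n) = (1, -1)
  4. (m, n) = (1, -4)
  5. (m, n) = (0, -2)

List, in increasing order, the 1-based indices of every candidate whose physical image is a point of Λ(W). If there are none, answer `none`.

3

Compute τ' = (4−√20)/2 = -0.2361, so π⊥(m,n) = m -0.2361·n.
[1] lift (1,-3): star map gives 1.7082; window check 0.8 ≤ 1.7082 < 1.6 is false → out
[2] lift (5,4): star map gives 4.0557; window check 0.8 ≤ 4.0557 < 1.6 is false → out
[3] lift (1,-1): star map gives 1.2361; window check 0.8 ≤ 1.2361 < 1.6 is true → IN Λ
[4] lift (1,-4): star map gives 1.9443; window check 0.8 ≤ 1.9443 < 1.6 is false → out
[5] lift (0,-2): star map gives 0.4721; window check 0.8 ≤ 0.4721 < 1.6 is false → out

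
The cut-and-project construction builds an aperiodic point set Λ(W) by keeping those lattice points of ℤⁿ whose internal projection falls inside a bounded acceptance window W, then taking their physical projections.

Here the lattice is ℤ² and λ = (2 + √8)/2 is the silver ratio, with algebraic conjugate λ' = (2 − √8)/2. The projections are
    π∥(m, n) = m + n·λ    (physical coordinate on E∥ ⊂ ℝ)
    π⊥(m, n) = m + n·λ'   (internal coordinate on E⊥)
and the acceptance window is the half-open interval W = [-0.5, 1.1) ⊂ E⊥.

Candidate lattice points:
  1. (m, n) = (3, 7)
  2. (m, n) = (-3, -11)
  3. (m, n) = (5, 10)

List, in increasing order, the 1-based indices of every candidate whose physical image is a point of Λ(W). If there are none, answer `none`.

λ' = (2−√8)/2 ≈ -0.41421.
candidate 1: (m,n)=(3,7) → π∥ = 3+7·λ ≈ 19.89949, π⊥ = 3+7·λ' ≈ 0.10051 ∈ [-0.5, 1.1) ⇒ IN Λ
candidate 2: (m,n)=(-3,-11) → π∥ = -3-11·λ ≈ -29.55635, π⊥ = -3-11·λ' ≈ 1.55635 ∉ [-0.5, 1.1) ⇒ out
candidate 3: (m,n)=(5,10) → π∥ = 5+10·λ ≈ 29.14214, π⊥ = 5+10·λ' ≈ 0.85786 ∈ [-0.5, 1.1) ⇒ IN Λ

1, 3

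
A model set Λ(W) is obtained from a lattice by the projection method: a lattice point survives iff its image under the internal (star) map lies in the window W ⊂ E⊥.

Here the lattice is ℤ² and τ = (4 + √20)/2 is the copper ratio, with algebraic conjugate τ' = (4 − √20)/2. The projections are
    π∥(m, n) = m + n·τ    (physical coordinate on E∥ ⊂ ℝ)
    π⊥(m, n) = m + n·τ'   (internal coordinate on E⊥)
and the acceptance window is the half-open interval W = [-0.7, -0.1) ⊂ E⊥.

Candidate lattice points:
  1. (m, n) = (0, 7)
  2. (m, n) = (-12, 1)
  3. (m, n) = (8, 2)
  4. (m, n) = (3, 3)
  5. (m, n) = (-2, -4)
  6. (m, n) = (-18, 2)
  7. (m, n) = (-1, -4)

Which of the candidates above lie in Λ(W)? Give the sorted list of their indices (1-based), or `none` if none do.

τ' = (4−√20)/2 ≈ -0.23607.
candidate 1: (m,n)=(0,7) → π∥ = 0+7·τ ≈ 29.65248, π⊥ = 0+7·τ' ≈ -1.65248 ∉ [-0.7, -0.1) ⇒ out
candidate 2: (m,n)=(-12,1) → π∥ = -12+1·τ ≈ -7.76393, π⊥ = -12+1·τ' ≈ -12.23607 ∉ [-0.7, -0.1) ⇒ out
candidate 3: (m,n)=(8,2) → π∥ = 8+2·τ ≈ 16.47214, π⊥ = 8+2·τ' ≈ 7.52786 ∉ [-0.7, -0.1) ⇒ out
candidate 4: (m,n)=(3,3) → π∥ = 3+3·τ ≈ 15.70820, π⊥ = 3+3·τ' ≈ 2.29180 ∉ [-0.7, -0.1) ⇒ out
candidate 5: (m,n)=(-2,-4) → π∥ = -2-4·τ ≈ -18.94427, π⊥ = -2-4·τ' ≈ -1.05573 ∉ [-0.7, -0.1) ⇒ out
candidate 6: (m,n)=(-18,2) → π∥ = -18+2·τ ≈ -9.52786, π⊥ = -18+2·τ' ≈ -18.47214 ∉ [-0.7, -0.1) ⇒ out
candidate 7: (m,n)=(-1,-4) → π∥ = -1-4·τ ≈ -17.94427, π⊥ = -1-4·τ' ≈ -0.05573 ∉ [-0.7, -0.1) ⇒ out

none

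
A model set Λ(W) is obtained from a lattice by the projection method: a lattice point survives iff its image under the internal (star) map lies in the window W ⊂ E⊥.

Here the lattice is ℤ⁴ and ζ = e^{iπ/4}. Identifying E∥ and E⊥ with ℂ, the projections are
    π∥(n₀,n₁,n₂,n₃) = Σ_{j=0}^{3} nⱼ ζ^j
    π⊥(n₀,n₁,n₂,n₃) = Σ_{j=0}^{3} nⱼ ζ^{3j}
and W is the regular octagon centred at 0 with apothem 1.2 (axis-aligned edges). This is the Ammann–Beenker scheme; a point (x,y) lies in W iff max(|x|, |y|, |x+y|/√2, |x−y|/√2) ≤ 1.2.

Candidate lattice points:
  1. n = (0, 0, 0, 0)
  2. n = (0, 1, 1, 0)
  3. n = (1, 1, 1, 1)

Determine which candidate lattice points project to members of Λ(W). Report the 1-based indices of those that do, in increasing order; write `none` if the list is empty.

With ζ = e^{iπ/4} the internal vectors are ζ^0,ζ^3,ζ^6,ζ^9.
#1 (0, 0, 0, 0): internal (0.0000, 0.0000); octagon support 0.0000 vs apothem 1.2 → ∈ W
#2 (0, 1, 1, 0): internal (-0.7071, -0.2929); octagon support 0.7071 vs apothem 1.2 → ∈ W
#3 (1, 1, 1, 1): internal (1.0000, 0.4142); octagon support 1.0000 vs apothem 1.2 → ∈ W

1, 2, 3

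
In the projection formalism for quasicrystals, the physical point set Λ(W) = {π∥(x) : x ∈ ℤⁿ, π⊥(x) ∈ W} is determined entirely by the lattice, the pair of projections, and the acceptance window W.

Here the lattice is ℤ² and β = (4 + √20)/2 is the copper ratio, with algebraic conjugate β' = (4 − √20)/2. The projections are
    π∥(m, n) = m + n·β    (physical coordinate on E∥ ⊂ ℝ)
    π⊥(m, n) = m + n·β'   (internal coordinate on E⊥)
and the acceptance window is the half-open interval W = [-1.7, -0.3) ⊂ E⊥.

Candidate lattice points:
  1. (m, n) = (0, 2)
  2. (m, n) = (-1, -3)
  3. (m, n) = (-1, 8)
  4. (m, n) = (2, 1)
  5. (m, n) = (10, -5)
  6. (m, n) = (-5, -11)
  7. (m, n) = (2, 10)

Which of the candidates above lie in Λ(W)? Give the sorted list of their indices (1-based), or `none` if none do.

1, 7

β' = (4−√20)/2 ≈ -0.2361.
candidate 1: (m,n)=(0,2) → π∥ = 0+2·β ≈ 8.4721, π⊥ = 0+2·β' ≈ -0.4721 ∈ [-1.7, -0.3) ⇒ IN Λ
candidate 2: (m,n)=(-1,-3) → π∥ = -1-3·β ≈ -13.7082, π⊥ = -1-3·β' ≈ -0.2918 ∉ [-1.7, -0.3) ⇒ out
candidate 3: (m,n)=(-1,8) → π∥ = -1+8·β ≈ 32.8885, π⊥ = -1+8·β' ≈ -2.8885 ∉ [-1.7, -0.3) ⇒ out
candidate 4: (m,n)=(2,1) → π∥ = 2+1·β ≈ 6.2361, π⊥ = 2+1·β' ≈ 1.7639 ∉ [-1.7, -0.3) ⇒ out
candidate 5: (m,n)=(10,-5) → π∥ = 10-5·β ≈ -11.1803, π⊥ = 10-5·β' ≈ 11.1803 ∉ [-1.7, -0.3) ⇒ out
candidate 6: (m,n)=(-5,-11) → π∥ = -5-11·β ≈ -51.5967, π⊥ = -5-11·β' ≈ -2.4033 ∉ [-1.7, -0.3) ⇒ out
candidate 7: (m,n)=(2,10) → π∥ = 2+10·β ≈ 44.3607, π⊥ = 2+10·β' ≈ -0.3607 ∈ [-1.7, -0.3) ⇒ IN Λ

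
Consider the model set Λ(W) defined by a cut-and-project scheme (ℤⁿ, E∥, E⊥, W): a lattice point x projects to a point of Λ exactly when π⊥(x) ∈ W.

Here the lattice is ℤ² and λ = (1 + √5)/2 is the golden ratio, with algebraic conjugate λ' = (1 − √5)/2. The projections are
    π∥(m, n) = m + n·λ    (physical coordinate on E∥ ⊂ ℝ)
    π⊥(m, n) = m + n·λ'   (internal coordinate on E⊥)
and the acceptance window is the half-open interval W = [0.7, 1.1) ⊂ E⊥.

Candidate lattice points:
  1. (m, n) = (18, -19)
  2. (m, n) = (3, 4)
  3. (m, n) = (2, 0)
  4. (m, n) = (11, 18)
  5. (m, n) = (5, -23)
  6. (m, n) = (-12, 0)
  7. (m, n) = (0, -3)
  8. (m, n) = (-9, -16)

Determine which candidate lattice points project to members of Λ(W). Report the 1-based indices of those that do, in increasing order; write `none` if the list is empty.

8

λ' = (1−√5)/2 ≈ -0.6180.
candidate 1: (m,n)=(18,-19) → π∥ = 18-19·λ ≈ -12.7426, π⊥ = 18-19·λ' ≈ 29.7426 ∉ [0.7, 1.1) ⇒ out
candidate 2: (m,n)=(3,4) → π∥ = 3+4·λ ≈ 9.4721, π⊥ = 3+4·λ' ≈ 0.5279 ∉ [0.7, 1.1) ⇒ out
candidate 3: (m,n)=(2,0) → π∥ = 2+0·λ ≈ 2.0000, π⊥ = 2+0·λ' ≈ 2.0000 ∉ [0.7, 1.1) ⇒ out
candidate 4: (m,n)=(11,18) → π∥ = 11+18·λ ≈ 40.1246, π⊥ = 11+18·λ' ≈ -0.1246 ∉ [0.7, 1.1) ⇒ out
candidate 5: (m,n)=(5,-23) → π∥ = 5-23·λ ≈ -32.2148, π⊥ = 5-23·λ' ≈ 19.2148 ∉ [0.7, 1.1) ⇒ out
candidate 6: (m,n)=(-12,0) → π∥ = -12+0·λ ≈ -12.0000, π⊥ = -12+0·λ' ≈ -12.0000 ∉ [0.7, 1.1) ⇒ out
candidate 7: (m,n)=(0,-3) → π∥ = 0-3·λ ≈ -4.8541, π⊥ = 0-3·λ' ≈ 1.8541 ∉ [0.7, 1.1) ⇒ out
candidate 8: (m,n)=(-9,-16) → π∥ = -9-16·λ ≈ -34.8885, π⊥ = -9-16·λ' ≈ 0.8885 ∈ [0.7, 1.1) ⇒ IN Λ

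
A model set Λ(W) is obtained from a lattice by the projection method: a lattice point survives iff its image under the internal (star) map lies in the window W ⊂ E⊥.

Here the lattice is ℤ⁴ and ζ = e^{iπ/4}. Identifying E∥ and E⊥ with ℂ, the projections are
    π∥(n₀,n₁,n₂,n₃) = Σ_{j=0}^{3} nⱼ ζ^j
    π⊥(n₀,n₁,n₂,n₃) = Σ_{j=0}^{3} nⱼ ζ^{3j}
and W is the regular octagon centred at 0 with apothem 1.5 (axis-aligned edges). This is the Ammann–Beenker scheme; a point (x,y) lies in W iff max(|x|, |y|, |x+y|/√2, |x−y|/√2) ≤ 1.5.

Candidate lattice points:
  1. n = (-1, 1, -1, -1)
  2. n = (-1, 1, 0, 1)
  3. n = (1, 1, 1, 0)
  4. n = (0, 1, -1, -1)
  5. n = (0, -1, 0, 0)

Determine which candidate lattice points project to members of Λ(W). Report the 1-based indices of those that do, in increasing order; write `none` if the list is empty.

3, 5

Internal map: ζ^{3j} for j=0..3 gives (1,0), (−√2/2,√2/2), (0,−1), (√2/2,√2/2).
#1 (-1, 1, -1, -1): internal (-2.414214, 1.000000); octagon support 2.414214 vs apothem 1.5 → ∉ W
#2 (-1, 1, 0, 1): internal (-1.000000, 1.414214); octagon support 1.707107 vs apothem 1.5 → ∉ W
#3 (1, 1, 1, 0): internal (0.292893, -0.292893); octagon support 0.414214 vs apothem 1.5 → ∈ W
#4 (0, 1, -1, -1): internal (-1.414214, 1.000000); octagon support 1.707107 vs apothem 1.5 → ∉ W
#5 (0, -1, 0, 0): internal (0.707107, -0.707107); octagon support 1.000000 vs apothem 1.5 → ∈ W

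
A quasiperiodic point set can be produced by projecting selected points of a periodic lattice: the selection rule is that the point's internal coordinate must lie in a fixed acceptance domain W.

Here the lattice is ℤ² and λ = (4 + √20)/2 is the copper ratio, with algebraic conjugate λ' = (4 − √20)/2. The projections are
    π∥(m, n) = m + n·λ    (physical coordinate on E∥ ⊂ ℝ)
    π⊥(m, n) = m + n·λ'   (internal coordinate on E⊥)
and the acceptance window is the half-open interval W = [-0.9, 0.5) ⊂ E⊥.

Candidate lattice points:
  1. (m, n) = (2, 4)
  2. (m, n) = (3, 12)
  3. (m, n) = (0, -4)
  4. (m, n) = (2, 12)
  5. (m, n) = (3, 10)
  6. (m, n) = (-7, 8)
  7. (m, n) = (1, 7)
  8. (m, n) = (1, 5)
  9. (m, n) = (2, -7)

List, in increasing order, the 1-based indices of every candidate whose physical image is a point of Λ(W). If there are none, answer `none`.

Compute λ' = (4−√20)/2 = -0.2361, so π⊥(m,n) = m -0.2361·n.
candidate 1: (m,n)=(2,4) → π∥ = 2+4·λ ≈ 18.9443, π⊥ = 2+4·λ' ≈ 1.0557 ∉ [-0.9, 0.5) ⇒ out
candidate 2: (m,n)=(3,12) → π∥ = 3+12·λ ≈ 53.8328, π⊥ = 3+12·λ' ≈ 0.1672 ∈ [-0.9, 0.5) ⇒ IN Λ
candidate 3: (m,n)=(0,-4) → π∥ = 0-4·λ ≈ -16.9443, π⊥ = 0-4·λ' ≈ 0.9443 ∉ [-0.9, 0.5) ⇒ out
candidate 4: (m,n)=(2,12) → π∥ = 2+12·λ ≈ 52.8328, π⊥ = 2+12·λ' ≈ -0.8328 ∈ [-0.9, 0.5) ⇒ IN Λ
candidate 5: (m,n)=(3,10) → π∥ = 3+10·λ ≈ 45.3607, π⊥ = 3+10·λ' ≈ 0.6393 ∉ [-0.9, 0.5) ⇒ out
candidate 6: (m,n)=(-7,8) → π∥ = -7+8·λ ≈ 26.8885, π⊥ = -7+8·λ' ≈ -8.8885 ∉ [-0.9, 0.5) ⇒ out
candidate 7: (m,n)=(1,7) → π∥ = 1+7·λ ≈ 30.6525, π⊥ = 1+7·λ' ≈ -0.6525 ∈ [-0.9, 0.5) ⇒ IN Λ
candidate 8: (m,n)=(1,5) → π∥ = 1+5·λ ≈ 22.1803, π⊥ = 1+5·λ' ≈ -0.1803 ∈ [-0.9, 0.5) ⇒ IN Λ
candidate 9: (m,n)=(2,-7) → π∥ = 2-7·λ ≈ -27.6525, π⊥ = 2-7·λ' ≈ 3.6525 ∉ [-0.9, 0.5) ⇒ out

2, 4, 7, 8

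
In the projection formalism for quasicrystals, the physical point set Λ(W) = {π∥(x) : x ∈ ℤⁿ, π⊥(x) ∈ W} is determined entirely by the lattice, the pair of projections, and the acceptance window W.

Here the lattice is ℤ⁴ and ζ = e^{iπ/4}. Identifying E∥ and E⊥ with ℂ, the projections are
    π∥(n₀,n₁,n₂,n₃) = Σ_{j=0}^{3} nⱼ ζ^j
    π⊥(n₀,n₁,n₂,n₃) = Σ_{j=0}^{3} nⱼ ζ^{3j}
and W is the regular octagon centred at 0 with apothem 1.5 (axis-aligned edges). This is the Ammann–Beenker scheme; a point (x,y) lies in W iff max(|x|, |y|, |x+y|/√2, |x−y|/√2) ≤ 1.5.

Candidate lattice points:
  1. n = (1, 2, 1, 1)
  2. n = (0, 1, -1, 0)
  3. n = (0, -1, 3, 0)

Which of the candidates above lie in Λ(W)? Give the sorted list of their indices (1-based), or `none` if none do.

π⊥(n) = n₀ + n₁ζ³ + n₂ζ⁶ + n₃ζ⁹ where ζ = e^{iπ/4}.
candidate 1: n = (1, 2, 1, 1) → π⊥ ≈ (+0.292893, +1.121320); max(|x|,|y|,|x±y|/√2) = 1.121320 ≤ 1.5 ⇒ ∈ W
candidate 2: n = (0, 1, -1, 0) → π⊥ ≈ (-0.707107, +1.707107); max(|x|,|y|,|x±y|/√2) = 1.707107 > 1.5 ⇒ ∉ W
candidate 3: n = (0, -1, 3, 0) → π⊥ ≈ (+0.707107, -3.707107); max(|x|,|y|,|x±y|/√2) = 3.707107 > 1.5 ⇒ ∉ W

1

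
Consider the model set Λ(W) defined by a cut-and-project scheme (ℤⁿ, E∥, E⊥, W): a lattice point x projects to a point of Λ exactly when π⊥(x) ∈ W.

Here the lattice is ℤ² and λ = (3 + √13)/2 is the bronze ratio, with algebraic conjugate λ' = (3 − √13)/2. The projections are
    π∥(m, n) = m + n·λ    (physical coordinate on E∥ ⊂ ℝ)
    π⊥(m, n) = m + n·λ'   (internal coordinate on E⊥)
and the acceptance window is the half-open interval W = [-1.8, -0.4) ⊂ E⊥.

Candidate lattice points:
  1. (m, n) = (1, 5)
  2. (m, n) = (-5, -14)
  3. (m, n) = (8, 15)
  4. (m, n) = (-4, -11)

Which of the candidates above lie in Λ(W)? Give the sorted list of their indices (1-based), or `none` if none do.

Compute λ' = (3−√13)/2 = -0.302776, so π⊥(m,n) = m -0.302776·n.
[1] lift (1,5): star map gives -0.513878; window check -1.8 ≤ -0.513878 < -0.4 is true → IN Λ
[2] lift (-5,-14): star map gives -0.761141; window check -1.8 ≤ -0.761141 < -0.4 is true → IN Λ
[3] lift (8,15): star map gives 3.458365; window check -1.8 ≤ 3.458365 < -0.4 is false → out
[4] lift (-4,-11): star map gives -0.669468; window check -1.8 ≤ -0.669468 < -0.4 is true → IN Λ

1, 2, 4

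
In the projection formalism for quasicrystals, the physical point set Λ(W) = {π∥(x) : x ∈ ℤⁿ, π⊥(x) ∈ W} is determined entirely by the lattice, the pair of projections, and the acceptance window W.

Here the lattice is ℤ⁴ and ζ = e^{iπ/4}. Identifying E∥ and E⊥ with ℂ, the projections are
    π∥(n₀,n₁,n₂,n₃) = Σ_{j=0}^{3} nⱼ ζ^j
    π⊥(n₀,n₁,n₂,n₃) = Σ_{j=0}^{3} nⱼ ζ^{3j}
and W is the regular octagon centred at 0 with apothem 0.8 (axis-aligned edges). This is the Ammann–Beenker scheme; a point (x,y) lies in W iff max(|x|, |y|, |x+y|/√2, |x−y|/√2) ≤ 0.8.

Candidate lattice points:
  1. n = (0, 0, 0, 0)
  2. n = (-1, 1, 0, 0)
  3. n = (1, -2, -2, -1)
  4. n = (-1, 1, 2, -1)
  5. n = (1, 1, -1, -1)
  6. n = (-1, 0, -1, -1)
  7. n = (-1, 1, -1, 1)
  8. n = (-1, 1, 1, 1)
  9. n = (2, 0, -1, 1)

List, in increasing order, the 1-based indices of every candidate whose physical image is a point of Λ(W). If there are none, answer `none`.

1

With ζ = e^{iπ/4} the internal vectors are ζ^0,ζ^3,ζ^6,ζ^9.
candidate 1: n = (0, 0, 0, 0) → π⊥ ≈ (+0.000000, +0.000000); max(|x|,|y|,|x±y|/√2) = 0.000000 ≤ 0.8 ⇒ ∈ W
candidate 2: n = (-1, 1, 0, 0) → π⊥ ≈ (-1.707107, +0.707107); max(|x|,|y|,|x±y|/√2) = 1.707107 > 0.8 ⇒ ∉ W
candidate 3: n = (1, -2, -2, -1) → π⊥ ≈ (+1.707107, -0.121320); max(|x|,|y|,|x±y|/√2) = 1.707107 > 0.8 ⇒ ∉ W
candidate 4: n = (-1, 1, 2, -1) → π⊥ ≈ (-2.414214, -2.000000); max(|x|,|y|,|x±y|/√2) = 3.121320 > 0.8 ⇒ ∉ W
candidate 5: n = (1, 1, -1, -1) → π⊥ ≈ (-0.414214, +1.000000); max(|x|,|y|,|x±y|/√2) = 1.000000 > 0.8 ⇒ ∉ W
candidate 6: n = (-1, 0, -1, -1) → π⊥ ≈ (-1.707107, +0.292893); max(|x|,|y|,|x±y|/√2) = 1.707107 > 0.8 ⇒ ∉ W
candidate 7: n = (-1, 1, -1, 1) → π⊥ ≈ (-1.000000, +2.414214); max(|x|,|y|,|x±y|/√2) = 2.414214 > 0.8 ⇒ ∉ W
candidate 8: n = (-1, 1, 1, 1) → π⊥ ≈ (-1.000000, +0.414214); max(|x|,|y|,|x±y|/√2) = 1.000000 > 0.8 ⇒ ∉ W
candidate 9: n = (2, 0, -1, 1) → π⊥ ≈ (+2.707107, +1.707107); max(|x|,|y|,|x±y|/√2) = 3.121320 > 0.8 ⇒ ∉ W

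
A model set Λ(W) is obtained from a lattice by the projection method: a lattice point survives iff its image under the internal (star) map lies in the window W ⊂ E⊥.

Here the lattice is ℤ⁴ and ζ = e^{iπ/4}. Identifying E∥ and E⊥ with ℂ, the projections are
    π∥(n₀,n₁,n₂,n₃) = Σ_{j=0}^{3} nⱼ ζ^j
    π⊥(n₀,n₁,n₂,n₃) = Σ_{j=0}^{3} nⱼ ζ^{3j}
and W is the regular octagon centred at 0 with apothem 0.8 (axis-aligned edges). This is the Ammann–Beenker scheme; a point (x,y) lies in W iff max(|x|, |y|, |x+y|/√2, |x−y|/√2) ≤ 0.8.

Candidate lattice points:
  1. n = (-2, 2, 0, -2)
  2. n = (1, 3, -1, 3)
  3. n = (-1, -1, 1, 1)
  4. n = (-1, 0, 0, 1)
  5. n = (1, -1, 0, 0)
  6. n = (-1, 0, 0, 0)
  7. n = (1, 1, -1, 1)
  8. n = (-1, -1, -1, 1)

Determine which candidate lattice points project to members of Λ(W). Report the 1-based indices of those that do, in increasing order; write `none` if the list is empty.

π⊥(n) = n₀ + n₁ζ³ + n₂ζ⁶ + n₃ζ⁹ where ζ = e^{iπ/4}.
#1 (-2, 2, 0, -2): internal (-4.828427, 0.000000); octagon support 4.828427 vs apothem 0.8 → ∉ W
#2 (1, 3, -1, 3): internal (1.000000, 5.242641); octagon support 5.242641 vs apothem 0.8 → ∉ W
#3 (-1, -1, 1, 1): internal (0.414214, -1.000000); octagon support 1.000000 vs apothem 0.8 → ∉ W
#4 (-1, 0, 0, 1): internal (-0.292893, 0.707107); octagon support 0.707107 vs apothem 0.8 → ∈ W
#5 (1, -1, 0, 0): internal (1.707107, -0.707107); octagon support 1.707107 vs apothem 0.8 → ∉ W
#6 (-1, 0, 0, 0): internal (-1.000000, 0.000000); octagon support 1.000000 vs apothem 0.8 → ∉ W
#7 (1, 1, -1, 1): internal (1.000000, 2.414214); octagon support 2.414214 vs apothem 0.8 → ∉ W
#8 (-1, -1, -1, 1): internal (0.414214, 1.000000); octagon support 1.000000 vs apothem 0.8 → ∉ W

4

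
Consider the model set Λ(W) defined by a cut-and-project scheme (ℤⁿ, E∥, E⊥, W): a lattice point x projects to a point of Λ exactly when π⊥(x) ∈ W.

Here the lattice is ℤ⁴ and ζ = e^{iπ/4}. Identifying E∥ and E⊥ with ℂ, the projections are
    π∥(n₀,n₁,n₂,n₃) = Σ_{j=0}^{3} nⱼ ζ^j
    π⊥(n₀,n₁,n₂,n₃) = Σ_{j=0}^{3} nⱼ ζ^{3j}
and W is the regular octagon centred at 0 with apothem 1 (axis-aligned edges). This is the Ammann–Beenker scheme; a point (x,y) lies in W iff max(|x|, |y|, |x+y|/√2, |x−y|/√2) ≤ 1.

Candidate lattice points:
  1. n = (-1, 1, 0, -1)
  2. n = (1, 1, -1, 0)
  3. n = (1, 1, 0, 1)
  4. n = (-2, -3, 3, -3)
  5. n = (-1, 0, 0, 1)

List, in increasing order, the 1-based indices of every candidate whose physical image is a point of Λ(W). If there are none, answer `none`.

With ζ = e^{iπ/4} the internal vectors are ζ^0,ζ^3,ζ^6,ζ^9.
candidate 1: n = (-1, 1, 0, -1) → π⊥ ≈ (-2.41421, +0.00000); max(|x|,|y|,|x±y|/√2) = 2.41421 > 1 ⇒ ∉ W
candidate 2: n = (1, 1, -1, 0) → π⊥ ≈ (+0.29289, +1.70711); max(|x|,|y|,|x±y|/√2) = 1.70711 > 1 ⇒ ∉ W
candidate 3: n = (1, 1, 0, 1) → π⊥ ≈ (+1.00000, +1.41421); max(|x|,|y|,|x±y|/√2) = 1.70711 > 1 ⇒ ∉ W
candidate 4: n = (-2, -3, 3, -3) → π⊥ ≈ (-2.00000, -7.24264); max(|x|,|y|,|x±y|/√2) = 7.24264 > 1 ⇒ ∉ W
candidate 5: n = (-1, 0, 0, 1) → π⊥ ≈ (-0.29289, +0.70711); max(|x|,|y|,|x±y|/√2) = 0.70711 ≤ 1 ⇒ ∈ W

5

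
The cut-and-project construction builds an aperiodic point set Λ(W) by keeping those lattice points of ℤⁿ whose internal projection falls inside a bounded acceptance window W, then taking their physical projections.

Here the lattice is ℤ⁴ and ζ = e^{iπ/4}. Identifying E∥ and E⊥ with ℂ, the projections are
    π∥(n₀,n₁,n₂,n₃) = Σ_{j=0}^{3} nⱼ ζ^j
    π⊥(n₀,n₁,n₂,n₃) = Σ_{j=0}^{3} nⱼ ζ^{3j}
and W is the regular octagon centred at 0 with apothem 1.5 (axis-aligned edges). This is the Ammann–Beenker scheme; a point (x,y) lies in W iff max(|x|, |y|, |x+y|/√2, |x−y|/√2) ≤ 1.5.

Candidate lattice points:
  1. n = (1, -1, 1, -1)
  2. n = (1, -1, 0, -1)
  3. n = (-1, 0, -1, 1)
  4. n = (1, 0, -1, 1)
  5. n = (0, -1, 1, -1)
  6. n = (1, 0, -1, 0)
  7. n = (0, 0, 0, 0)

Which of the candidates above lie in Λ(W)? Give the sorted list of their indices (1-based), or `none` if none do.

6, 7

With ζ = e^{iπ/4} the internal vectors are ζ^0,ζ^3,ζ^6,ζ^9.
#1 (1, -1, 1, -1): internal (1.000000, -2.414214); octagon support 2.414214 vs apothem 1.5 → ∉ W
#2 (1, -1, 0, -1): internal (1.000000, -1.414214); octagon support 1.707107 vs apothem 1.5 → ∉ W
#3 (-1, 0, -1, 1): internal (-0.292893, 1.707107); octagon support 1.707107 vs apothem 1.5 → ∉ W
#4 (1, 0, -1, 1): internal (1.707107, 1.707107); octagon support 2.414214 vs apothem 1.5 → ∉ W
#5 (0, -1, 1, -1): internal (0.000000, -2.414214); octagon support 2.414214 vs apothem 1.5 → ∉ W
#6 (1, 0, -1, 0): internal (1.000000, 1.000000); octagon support 1.414214 vs apothem 1.5 → ∈ W
#7 (0, 0, 0, 0): internal (0.000000, 0.000000); octagon support 0.000000 vs apothem 1.5 → ∈ W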